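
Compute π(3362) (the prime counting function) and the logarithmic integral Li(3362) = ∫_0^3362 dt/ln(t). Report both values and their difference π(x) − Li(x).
π(3362) = 474;  Li(3362) ≈ 487.65;  π(x) − Li(x) ≈ -13.65.

Direct count of primes ≤ 3362 gives π(3362) = 474. Numerical evaluation of the logarithmic integral gives Li(3362) ≈ 487.65. The difference π(x) − Li(x) ≈ -13.65 is typically negative for small/moderate x (Li(x) overestimates), though Littlewood's theorem shows this sign changes infinitely often.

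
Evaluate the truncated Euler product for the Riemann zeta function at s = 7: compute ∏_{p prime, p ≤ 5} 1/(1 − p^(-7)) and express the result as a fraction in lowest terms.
∏ = 2733750000/2711117641

The primes p ≤ 5 are [2, 3, 5]. For each prime, (1 − 1/p^7)^(-1) = p^7 / (p^7 − 1). The product is (1 − 1/2^7)^(-1), (1 − 1/3^7)^(-1), (1 − 1/5^7)^(-1) = ∏ p^7 / (p^7 − 1) = 2733750000/2711117641.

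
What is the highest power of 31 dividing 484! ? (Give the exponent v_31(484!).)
v_31(484!) = 15

Legendre's formula: v_p(n!) = Σ_{k ≥ 1} ⌊n / p^k⌋. For p = 31, n = 484, the terms are:
  ⌊484/31^1⌋ = ⌊484/31⌋ = 15
(the next term ⌊484/31^2⌋ = 0, terminating the sum). Summing: v_31(484!) = 15 = 15.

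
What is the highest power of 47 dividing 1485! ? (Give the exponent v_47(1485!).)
v_47(1485!) = 31

Legendre's formula: v_p(n!) = Σ_{k ≥ 1} ⌊n / p^k⌋. For p = 47, n = 1485, the terms are:
  ⌊1485/47^1⌋ = ⌊1485/47⌋ = 31
(the next term ⌊1485/47^2⌋ = 0, terminating the sum). Summing: v_47(1485!) = 31 = 31.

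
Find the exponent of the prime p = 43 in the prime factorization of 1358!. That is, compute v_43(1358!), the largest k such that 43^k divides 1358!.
v_43(1358!) = 31

Legendre's formula: v_p(n!) = Σ_{k ≥ 1} ⌊n / p^k⌋. For p = 43, n = 1358, the terms are:
  ⌊1358/43^1⌋ = ⌊1358/43⌋ = 31
(the next term ⌊1358/43^2⌋ = 0, terminating the sum). Summing: v_43(1358!) = 31 = 31.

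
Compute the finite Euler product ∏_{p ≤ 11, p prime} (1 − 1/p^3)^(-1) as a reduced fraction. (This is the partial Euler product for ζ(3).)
∏ = 698775/581932

The primes p ≤ 11 are [2, 3, 5, 7, 11]. For each prime, (1 − 1/p^3)^(-1) = p^3 / (p^3 − 1). The product is (1 − 1/2^3)^(-1), (1 − 1/3^3)^(-1), (1 − 1/5^3)^(-1), (1 − 1/7^3)^(-1), (1 − 1/11^3)^(-1) = ∏ p^3 / (p^3 − 1) = 698775/581932.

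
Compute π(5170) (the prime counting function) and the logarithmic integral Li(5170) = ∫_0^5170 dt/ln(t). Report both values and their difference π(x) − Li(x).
π(5170) = 688;  Li(5170) ≈ 704.20;  π(x) − Li(x) ≈ -16.20.

Direct count of primes ≤ 5170 gives π(5170) = 688. Numerical evaluation of the logarithmic integral gives Li(5170) ≈ 704.20. The difference π(x) − Li(x) ≈ -16.20 is typically negative for small/moderate x (Li(x) overestimates), though Littlewood's theorem shows this sign changes infinitely often.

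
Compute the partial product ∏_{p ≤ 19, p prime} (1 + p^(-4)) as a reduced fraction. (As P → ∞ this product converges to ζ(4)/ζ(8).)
∏ = 2063478382983759362985032/1914315839042201150180625

The primes p ≤ 19 are [2, 3, 5, 7, 11, 13, 17, 19]. For each, (1 + 1/p^4) = (p^4 + 1)/p^4. Multiplying these fractions over p ∈ [2, 3, 5, 7, 11, 13, 17, 19] gives 2063478382983759362985032/1914315839042201150180625. (In the limit P → ∞ this tends to ζ(4)/ζ(8).)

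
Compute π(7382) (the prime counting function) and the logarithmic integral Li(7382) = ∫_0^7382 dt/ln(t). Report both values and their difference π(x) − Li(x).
π(7382) = 938;  Li(7382) ≈ 957.35;  π(x) − Li(x) ≈ -19.35.

Direct count of primes ≤ 7382 gives π(7382) = 938. Numerical evaluation of the logarithmic integral gives Li(7382) ≈ 957.35. The difference π(x) − Li(x) ≈ -19.35 is typically negative for small/moderate x (Li(x) overestimates), though Littlewood's theorem shows this sign changes infinitely often.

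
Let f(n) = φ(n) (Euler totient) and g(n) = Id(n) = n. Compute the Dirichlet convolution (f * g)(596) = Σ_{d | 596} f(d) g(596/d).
(φ * Id)(596) = 2376

Divisors of 596: [1, 2, 4, 149, 298, 596]. For each d | 596:
  d = 1: φ(1) · Id(596/1) = 1 · 596 = 596
  d = 2: φ(2) · Id(596/2) = 1 · 298 = 298
  d = 4: φ(4) · Id(596/4) = 2 · 149 = 298
  d = 149: φ(149) · Id(596/149) = 148 · 4 = 592
  d = 298: φ(298) · Id(596/298) = 148 · 2 = 296
  d = 596: φ(596) · Id(596/596) = 296 · 1 = 296
Summing: (φ * Id)(596) = 596 + 298 + 298 + 592 + 296 + 296 = 2376.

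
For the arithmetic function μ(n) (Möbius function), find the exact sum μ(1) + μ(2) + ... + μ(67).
Σ_{n ≤ 67} μ(n) = -2

Compute μ(n) for each 1 ≤ n ≤ 67: μ(1) = 1, μ(2) = -1, μ(3) = -1, μ(4) = 0, μ(5) = -1, μ(6) = 1, μ(7) = -1, μ(8) = 0, μ(9) = 0, μ(10) = 1, μ(11) = -1, μ(12) = 0, μ(13) = -1, μ(14) = 1, μ(15) = 1, μ(16) = 0, μ(17) = -1, μ(18) = 0, μ(19) = -1, μ(20) = 0, μ(21) = 1, μ(22) = 1, μ(23) = -1, μ(24) = 0, μ(25) = 0, μ(26) = 1, μ(27) = 0, μ(28) = 0, μ(29) = -1, μ(30) = -1, μ(31) = -1, μ(32) = 0, μ(33) = 1, μ(34) = 1, μ(35) = 1, μ(36) = 0, μ(37) = -1, μ(38) = 1, μ(39) = 1, μ(40) = 0, μ(41) = -1, μ(42) = -1, μ(43) = -1, μ(44) = 0, μ(45) = 0, μ(46) = 1, μ(47) = -1, μ(48) = 0, μ(49) = 0, μ(50) = 0, μ(51) = 1, μ(52) = 0, μ(53) = -1, μ(54) = 0, μ(55) = 1, μ(56) = 0, μ(57) = 1, μ(58) = 1, μ(59) = -1, μ(60) = 0, μ(61) = -1, μ(62) = 1, μ(63) = 0, μ(64) = 0, μ(65) = 1, μ(66) = -1, μ(67) = -1. Summing all 67 values: -2. (Mertens function M(x) = Σ_{n ≤ x} μ(n); on average M(x) should be small (PNT ⟺ M(x) = o(x)).)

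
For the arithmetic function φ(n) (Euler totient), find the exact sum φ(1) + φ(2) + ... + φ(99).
Σ_{n ≤ 99} φ(n) = 3004

Compute φ(n) for each 1 ≤ n ≤ 99: φ(1) = 1, φ(2) = 1, φ(3) = 2, φ(4) = 2, φ(5) = 4, φ(6) = 2, φ(7) = 6, φ(8) = 4, φ(9) = 6, φ(10) = 4, φ(11) = 10, φ(12) = 4, φ(13) = 12, φ(14) = 6, φ(15) = 8, φ(16) = 8, φ(17) = 16, φ(18) = 6, φ(19) = 18, φ(20) = 8, φ(21) = 12, φ(22) = 10, φ(23) = 22, φ(24) = 8, φ(25) = 20, φ(26) = 12, φ(27) = 18, φ(28) = 12, φ(29) = 28, φ(30) = 8, φ(31) = 30, φ(32) = 16, φ(33) = 20, φ(34) = 16, φ(35) = 24, φ(36) = 12, φ(37) = 36, φ(38) = 18, φ(39) = 24, φ(40) = 16, φ(41) = 40, φ(42) = 12, φ(43) = 42, φ(44) = 20, φ(45) = 24, φ(46) = 22, φ(47) = 46, φ(48) = 16, φ(49) = 42, φ(50) = 20, φ(51) = 32, φ(52) = 24, φ(53) = 52, φ(54) = 18, φ(55) = 40, φ(56) = 24, φ(57) = 36, φ(58) = 28, φ(59) = 58, φ(60) = 16, φ(61) = 60, φ(62) = 30, φ(63) = 36, φ(64) = 32, φ(65) = 48, φ(66) = 20, φ(67) = 66, φ(68) = 32, φ(69) = 44, φ(70) = 24, φ(71) = 70, φ(72) = 24, φ(73) = 72, φ(74) = 36, φ(75) = 40, φ(76) = 36, φ(77) = 60, φ(78) = 24, φ(79) = 78, φ(80) = 32, φ(81) = 54, φ(82) = 40, φ(83) = 82, φ(84) = 24, φ(85) = 64, φ(86) = 42, φ(87) = 56, φ(88) = 40, φ(89) = 88, φ(90) = 24, φ(91) = 72, φ(92) = 44, φ(93) = 60, φ(94) = 46, φ(95) = 72, φ(96) = 32, φ(97) = 96, φ(98) = 42, φ(99) = 60. Summing all 99 values: 3004. (Average order: Σ_{n ≤ x} φ(n) ~ (3/π²) x². For x = 99, (3/π²)·99² ≈ 2979.15.)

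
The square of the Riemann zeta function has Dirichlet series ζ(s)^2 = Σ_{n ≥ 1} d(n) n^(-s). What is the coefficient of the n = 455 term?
d(455) = 8

ζ(s)^2 = (Σ 1/m^s)(Σ 1/k^s). The coefficient of 1/n^s in the product is the number of ordered pairs (m, k) with mk = n, which equals d(n). For n = 455, divisors are [1, 5, 7, 13, 35, 65, 91, 455], so d(455) = 8.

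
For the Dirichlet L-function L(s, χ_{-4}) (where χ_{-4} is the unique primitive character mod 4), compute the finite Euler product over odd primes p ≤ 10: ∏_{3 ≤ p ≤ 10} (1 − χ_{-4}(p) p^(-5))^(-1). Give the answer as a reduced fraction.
∏ = 12762815625/12811998848

The odd primes p ≤ 10 are [3, 5, 7]. For each, χ(p) = 1 if p ≡ 1 mod 4, χ(p) = −1 if p ≡ 3 mod 4. Taking (1 − χ(p)/p^5)^(-1) = p^5/(p^5 − χ(p)): (1 − (-1)/3^5)^(-1) · (1 − (1)/5^5)^(-1) · (1 − (-1)/7^5)^(-1) = 12762815625/12811998848.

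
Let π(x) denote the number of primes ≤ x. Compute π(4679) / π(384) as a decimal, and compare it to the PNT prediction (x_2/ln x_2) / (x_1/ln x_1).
π(4679)/π(384) = 633/76 ≈ 8.3289;  PNT prediction ≈ 8.5800.

π(384) = 76 and π(4679) = 633, so π(4679)/π(384) ≈ 8.3289. The PNT-predicted ratio is (4679/ln(4679)) / (384/ln(384)) ≈ 8.5800. The two agree to within a few percent, as expected.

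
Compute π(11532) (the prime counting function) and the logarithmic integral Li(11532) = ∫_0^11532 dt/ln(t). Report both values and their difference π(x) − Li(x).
π(11532) = 1390;  Li(11532) ≈ 1411.17;  π(x) − Li(x) ≈ -21.17.

Direct count of primes ≤ 11532 gives π(11532) = 1390. Numerical evaluation of the logarithmic integral gives Li(11532) ≈ 1411.17. The difference π(x) − Li(x) ≈ -21.17 is typically negative for small/moderate x (Li(x) overestimates), though Littlewood's theorem shows this sign changes infinitely often.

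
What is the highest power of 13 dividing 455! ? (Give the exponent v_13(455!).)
v_13(455!) = 37

Legendre's formula: v_p(n!) = Σ_{k ≥ 1} ⌊n / p^k⌋. For p = 13, n = 455, the terms are:
  ⌊455/13^1⌋ = ⌊455/13⌋ = 35
  ⌊455/13^2⌋ = ⌊455/169⌋ = 2
(the next term ⌊455/13^3⌋ = 0, terminating the sum). Summing: v_13(455!) = 35 + 2 = 37.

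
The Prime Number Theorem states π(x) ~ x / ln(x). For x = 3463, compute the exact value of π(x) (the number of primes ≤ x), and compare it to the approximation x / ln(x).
π(3463) = 485;  x/ln(x) ≈ 424.91;  relative error ≈ 12.39%.

Directly count primes up to 3463: π(3463) = 485. The PNT approximation gives 3463/ln(3463) ≈ 3463/8.14989 ≈ 424.91. Relative error (π(x) − x/ln(x)) / π(x) ≈ 12.39%; the approximation is known to undercount slightly (Li(x) is a better estimate).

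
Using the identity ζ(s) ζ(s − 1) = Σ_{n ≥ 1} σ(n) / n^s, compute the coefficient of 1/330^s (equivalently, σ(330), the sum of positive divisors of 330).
σ(330) = 864

In the product (Σ m^0/m^s)(Σ k / k^s) = Σ (Σ_{d | n} d) / n^s, the coefficient of 1/n^s is σ(n) = Σ_{d | n} d. For n = 330, divisors are [1, 2, 3, 5, 6, 10, 11, 15, 22, 30, 33, 55, 66, 110, 165, 330]; summing: σ(330) = 864.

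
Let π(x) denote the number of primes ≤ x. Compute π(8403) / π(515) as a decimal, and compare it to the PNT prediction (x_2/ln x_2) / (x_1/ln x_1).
π(8403)/π(515) = 1051/97 ≈ 10.8351;  PNT prediction ≈ 11.2748.

π(515) = 97 and π(8403) = 1051, so π(8403)/π(515) ≈ 10.8351. The PNT-predicted ratio is (8403/ln(8403)) / (515/ln(515)) ≈ 11.2748. The two agree to within a few percent, as expected.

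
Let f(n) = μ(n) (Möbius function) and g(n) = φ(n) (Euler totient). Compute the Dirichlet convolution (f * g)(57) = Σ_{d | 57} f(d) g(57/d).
(μ * φ)(57) = 17

Divisors of 57: [1, 3, 19, 57]. For each d | 57:
  d = 1: μ(1) · φ(57/1) = 1 · 36 = 36
  d = 3: μ(3) · φ(57/3) = -1 · 18 = -18
  d = 19: μ(19) · φ(57/19) = -1 · 2 = -2
  d = 57: μ(57) · φ(57/57) = 1 · 1 = 1
Summing: (μ * φ)(57) = 36 + -18 + -2 + 1 = 17.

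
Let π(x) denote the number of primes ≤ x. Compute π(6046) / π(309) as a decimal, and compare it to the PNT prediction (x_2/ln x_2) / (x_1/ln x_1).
π(6046)/π(309) = 788/63 ≈ 12.5079;  PNT prediction ≈ 12.8837.

π(309) = 63 and π(6046) = 788, so π(6046)/π(309) ≈ 12.5079. The PNT-predicted ratio is (6046/ln(6046)) / (309/ln(309)) ≈ 12.8837. The two agree to within a few percent, as expected.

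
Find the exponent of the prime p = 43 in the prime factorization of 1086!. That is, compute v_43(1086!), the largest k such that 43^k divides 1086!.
v_43(1086!) = 25

Legendre's formula: v_p(n!) = Σ_{k ≥ 1} ⌊n / p^k⌋. For p = 43, n = 1086, the terms are:
  ⌊1086/43^1⌋ = ⌊1086/43⌋ = 25
(the next term ⌊1086/43^2⌋ = 0, terminating the sum). Summing: v_43(1086!) = 25 = 25.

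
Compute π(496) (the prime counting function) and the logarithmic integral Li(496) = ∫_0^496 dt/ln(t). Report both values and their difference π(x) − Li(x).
π(496) = 94;  Li(496) ≈ 101.15;  π(x) − Li(x) ≈ -7.15.

Direct count of primes ≤ 496 gives π(496) = 94. Numerical evaluation of the logarithmic integral gives Li(496) ≈ 101.15. The difference π(x) − Li(x) ≈ -7.15 is typically negative for small/moderate x (Li(x) overestimates), though Littlewood's theorem shows this sign changes infinitely often.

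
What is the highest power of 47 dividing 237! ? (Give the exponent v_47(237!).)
v_47(237!) = 5

Legendre's formula: v_p(n!) = Σ_{k ≥ 1} ⌊n / p^k⌋. For p = 47, n = 237, the terms are:
  ⌊237/47^1⌋ = ⌊237/47⌋ = 5
(the next term ⌊237/47^2⌋ = 0, terminating the sum). Summing: v_47(237!) = 5 = 5.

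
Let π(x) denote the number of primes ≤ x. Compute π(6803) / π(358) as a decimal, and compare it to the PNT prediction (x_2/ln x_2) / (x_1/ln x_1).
π(6803)/π(358) = 876/71 ≈ 12.3380;  PNT prediction ≈ 12.6623.

π(358) = 71 and π(6803) = 876, so π(6803)/π(358) ≈ 12.3380. The PNT-predicted ratio is (6803/ln(6803)) / (358/ln(358)) ≈ 12.6623. The two agree to within a few percent, as expected.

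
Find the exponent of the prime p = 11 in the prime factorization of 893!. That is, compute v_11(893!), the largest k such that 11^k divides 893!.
v_11(893!) = 88

Legendre's formula: v_p(n!) = Σ_{k ≥ 1} ⌊n / p^k⌋. For p = 11, n = 893, the terms are:
  ⌊893/11^1⌋ = ⌊893/11⌋ = 81
  ⌊893/11^2⌋ = ⌊893/121⌋ = 7
(the next term ⌊893/11^3⌋ = 0, terminating the sum). Summing: v_11(893!) = 81 + 7 = 88.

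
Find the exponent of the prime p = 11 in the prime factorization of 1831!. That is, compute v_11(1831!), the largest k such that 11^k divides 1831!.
v_11(1831!) = 182

Legendre's formula: v_p(n!) = Σ_{k ≥ 1} ⌊n / p^k⌋. For p = 11, n = 1831, the terms are:
  ⌊1831/11^1⌋ = ⌊1831/11⌋ = 166
  ⌊1831/11^2⌋ = ⌊1831/121⌋ = 15
  ⌊1831/11^3⌋ = ⌊1831/1331⌋ = 1
(the next term ⌊1831/11^4⌋ = 0, terminating the sum). Summing: v_11(1831!) = 166 + 15 + 1 = 182.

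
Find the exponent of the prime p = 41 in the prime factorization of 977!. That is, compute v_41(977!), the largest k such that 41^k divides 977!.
v_41(977!) = 23

Legendre's formula: v_p(n!) = Σ_{k ≥ 1} ⌊n / p^k⌋. For p = 41, n = 977, the terms are:
  ⌊977/41^1⌋ = ⌊977/41⌋ = 23
(the next term ⌊977/41^2⌋ = 0, terminating the sum). Summing: v_41(977!) = 23 = 23.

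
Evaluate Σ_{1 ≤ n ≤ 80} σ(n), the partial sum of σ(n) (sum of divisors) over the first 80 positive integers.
Σ_{n ≤ 80} σ(n) = 5314

Compute σ(n) for each 1 ≤ n ≤ 80: σ(1) = 1, σ(2) = 3, σ(3) = 4, σ(4) = 7, σ(5) = 6, σ(6) = 12, σ(7) = 8, σ(8) = 15, σ(9) = 13, σ(10) = 18, σ(11) = 12, σ(12) = 28, σ(13) = 14, σ(14) = 24, σ(15) = 24, σ(16) = 31, σ(17) = 18, σ(18) = 39, σ(19) = 20, σ(20) = 42, σ(21) = 32, σ(22) = 36, σ(23) = 24, σ(24) = 60, σ(25) = 31, σ(26) = 42, σ(27) = 40, σ(28) = 56, σ(29) = 30, σ(30) = 72, σ(31) = 32, σ(32) = 63, σ(33) = 48, σ(34) = 54, σ(35) = 48, σ(36) = 91, σ(37) = 38, σ(38) = 60, σ(39) = 56, σ(40) = 90, σ(41) = 42, σ(42) = 96, σ(43) = 44, σ(44) = 84, σ(45) = 78, σ(46) = 72, σ(47) = 48, σ(48) = 124, σ(49) = 57, σ(50) = 93, σ(51) = 72, σ(52) = 98, σ(53) = 54, σ(54) = 120, σ(55) = 72, σ(56) = 120, σ(57) = 80, σ(58) = 90, σ(59) = 60, σ(60) = 168, σ(61) = 62, σ(62) = 96, σ(63) = 104, σ(64) = 127, σ(65) = 84, σ(66) = 144, σ(67) = 68, σ(68) = 126, σ(69) = 96, σ(70) = 144, σ(71) = 72, σ(72) = 195, σ(73) = 74, σ(74) = 114, σ(75) = 124, σ(76) = 140, σ(77) = 96, σ(78) = 168, σ(79) = 80, σ(80) = 186. Summing all 80 values: 5314. (Average order: Σ_{n ≤ x} σ(n) ~ (π²/12) x². For x = 80, (π²/12)·80² ≈ 5263.79.)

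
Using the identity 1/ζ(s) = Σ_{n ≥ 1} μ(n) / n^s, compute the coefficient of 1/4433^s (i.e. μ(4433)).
μ(4433) = -1

Factor n = 4433 = 11 · 13 · 31. μ(n) = 0 if any exponent ≥ 2 (not squarefree); otherwise μ(n) = (−1)^{ω(n)} where ω(n) is the number of distinct prime factors. Applying: μ(4433) = -1.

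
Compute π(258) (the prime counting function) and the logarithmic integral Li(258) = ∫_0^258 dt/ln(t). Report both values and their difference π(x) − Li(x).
π(258) = 55;  Li(258) ≈ 60.87;  π(x) − Li(x) ≈ -5.87.

Direct count of primes ≤ 258 gives π(258) = 55. Numerical evaluation of the logarithmic integral gives Li(258) ≈ 60.87. The difference π(x) − Li(x) ≈ -5.87 is typically negative for small/moderate x (Li(x) overestimates), though Littlewood's theorem shows this sign changes infinitely often.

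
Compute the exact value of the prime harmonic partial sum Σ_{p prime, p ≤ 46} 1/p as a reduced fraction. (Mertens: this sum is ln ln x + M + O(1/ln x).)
Σ 1/p = 21460568175640361/13082761331670030

π(46) = 14, so the primes ≤ 46 are [2, 3, 5, 7, 11, 13, 17, 19, 23, 29, 31, 37, 41, 43]. Summing 1/p over these primes: 21460568175640361/13082761331670030 ≈ 1.6404. Mertens estimate ln ln(46) + 0.2615 ≈ 1.6040.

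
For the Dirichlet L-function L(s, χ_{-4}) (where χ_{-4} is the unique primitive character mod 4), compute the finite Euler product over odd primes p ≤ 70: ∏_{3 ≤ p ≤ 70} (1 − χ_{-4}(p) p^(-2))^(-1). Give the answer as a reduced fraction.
∏ = 186965264422467473784849459249589/204088016612535111254016000000000

The odd primes p ≤ 70 are [3, 5, 7, 11, 13, 17, 19, 23, 29, 31, 37, 41, 43, 47, 53, 59, 61, 67]. For each, χ(p) = 1 if p ≡ 1 mod 4, χ(p) = −1 if p ≡ 3 mod 4. Taking (1 − χ(p)/p^2)^(-1) = p^2/(p^2 − χ(p)): (1 − (-1)/3^2)^(-1) · (1 − (1)/5^2)^(-1) · (1 − (-1)/7^2)^(-1) · (1 − (-1)/11^2)^(-1) · (1 − (1)/13^2)^(-1) · (1 − (1)/17^2)^(-1) · (1 − (-1)/19^2)^(-1) · (1 − (-1)/23^2)^(-1) · (1 − (1)/29^2)^(-1) · (1 − (-1)/31^2)^(-1) · (1 − (1)/37^2)^(-1) · (1 − (1)/41^2)^(-1) · (1 − (-1)/43^2)^(-1) · (1 − (-1)/47^2)^(-1) · (1 − (1)/53^2)^(-1) · (1 − (-1)/59^2)^(-1) · (1 − (1)/61^2)^(-1) · (1 − (-1)/67^2)^(-1) = 186965264422467473784849459249589/204088016612535111254016000000000.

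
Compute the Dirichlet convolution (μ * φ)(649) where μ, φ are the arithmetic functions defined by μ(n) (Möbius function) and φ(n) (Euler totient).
(μ * φ)(649) = 513

Divisors of 649: [1, 11, 59, 649]. For each d | 649:
  d = 1: μ(1) · φ(649/1) = 1 · 580 = 580
  d = 11: μ(11) · φ(649/11) = -1 · 58 = -58
  d = 59: μ(59) · φ(649/59) = -1 · 10 = -10
  d = 649: μ(649) · φ(649/649) = 1 · 1 = 1
Summing: (μ * φ)(649) = 580 + -58 + -10 + 1 = 513.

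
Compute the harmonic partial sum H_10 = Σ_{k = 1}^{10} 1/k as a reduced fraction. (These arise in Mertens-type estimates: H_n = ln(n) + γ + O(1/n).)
H_10 = 7381/2520

Direct summation: H_10 = 1 + 1/2 + ... + 1/10. The least common denominator is lcm(1, ..., 10) = 2520; over this denominator the numerator is 2520 + 1260 + 840 + 630 + 504 + 420 + 360 + 315 + 280 + 252 = 7381, so H_10 = 7381/2520 (already in lowest terms) ≈ 2.92897. (The PNT-adjacent estimate ln(10) + γ ≈ 2.87980 matches within O(1/n).)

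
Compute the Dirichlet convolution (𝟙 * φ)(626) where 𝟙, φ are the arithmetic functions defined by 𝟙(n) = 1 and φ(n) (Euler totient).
(𝟙 * φ)(626) = 626

Divisors of 626: [1, 2, 313, 626]. For each d | 626:
  d = 1: 𝟙(1) · φ(626/1) = 1 · 312 = 312
  d = 2: 𝟙(2) · φ(626/2) = 1 · 312 = 312
  d = 313: 𝟙(313) · φ(626/313) = 1 · 1 = 1
  d = 626: 𝟙(626) · φ(626/626) = 1 · 1 = 1
Summing: (𝟙 * φ)(626) = 312 + 312 + 1 + 1 = 626.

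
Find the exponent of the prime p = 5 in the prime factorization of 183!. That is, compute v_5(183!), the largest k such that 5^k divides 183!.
v_5(183!) = 44

Legendre's formula: v_p(n!) = Σ_{k ≥ 1} ⌊n / p^k⌋. For p = 5, n = 183, the terms are:
  ⌊183/5^1⌋ = ⌊183/5⌋ = 36
  ⌊183/5^2⌋ = ⌊183/25⌋ = 7
  ⌊183/5^3⌋ = ⌊183/125⌋ = 1
(the next term ⌊183/5^4⌋ = 0, terminating the sum). Summing: v_5(183!) = 36 + 7 + 1 = 44.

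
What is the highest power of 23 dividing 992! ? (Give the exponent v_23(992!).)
v_23(992!) = 44

Legendre's formula: v_p(n!) = Σ_{k ≥ 1} ⌊n / p^k⌋. For p = 23, n = 992, the terms are:
  ⌊992/23^1⌋ = ⌊992/23⌋ = 43
  ⌊992/23^2⌋ = ⌊992/529⌋ = 1
(the next term ⌊992/23^3⌋ = 0, terminating the sum). Summing: v_23(992!) = 43 + 1 = 44.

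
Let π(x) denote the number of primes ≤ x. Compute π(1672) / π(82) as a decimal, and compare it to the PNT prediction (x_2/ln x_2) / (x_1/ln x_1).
π(1672)/π(82) = 263/22 ≈ 11.9545;  PNT prediction ≈ 12.1068.

π(82) = 22 and π(1672) = 263, so π(1672)/π(82) ≈ 11.9545. The PNT-predicted ratio is (1672/ln(1672)) / (82/ln(82)) ≈ 12.1068. The two agree to within a few percent, as expected.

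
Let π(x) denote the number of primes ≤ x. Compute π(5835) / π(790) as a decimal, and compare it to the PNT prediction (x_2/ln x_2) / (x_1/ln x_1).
π(5835)/π(790) = 765/138 ≈ 5.5435;  PNT prediction ≈ 5.6829.

π(790) = 138 and π(5835) = 765, so π(5835)/π(790) ≈ 5.5435. The PNT-predicted ratio is (5835/ln(5835)) / (790/ln(790)) ≈ 5.6829. The two agree to within a few percent, as expected.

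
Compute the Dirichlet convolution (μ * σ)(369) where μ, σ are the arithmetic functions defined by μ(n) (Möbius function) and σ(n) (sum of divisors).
(μ * σ)(369) = 369

Divisors of 369: [1, 3, 9, 41, 123, 369]. For each d | 369:
  d = 1: μ(1) · σ(369/1) = 1 · 546 = 546
  d = 3: μ(3) · σ(369/3) = -1 · 168 = -168
  d = 9: μ(9) · σ(369/9) = 0 · 42 = 0
  d = 41: μ(41) · σ(369/41) = -1 · 13 = -13
  d = 123: μ(123) · σ(369/123) = 1 · 4 = 4
  d = 369: μ(369) · σ(369/369) = 0 · 1 = 0
Summing: (μ * σ)(369) = 546 + -168 + 0 + -13 + 4 + 0 = 369.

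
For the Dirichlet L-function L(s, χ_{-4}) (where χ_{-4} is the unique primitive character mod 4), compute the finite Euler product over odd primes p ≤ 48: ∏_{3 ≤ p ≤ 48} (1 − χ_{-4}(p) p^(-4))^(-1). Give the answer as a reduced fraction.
∏ = 424022009220093808147330044599350686845258380222853/428762185161728930691534489551822091105495385374720

The odd primes p ≤ 48 are [3, 5, 7, 11, 13, 17, 19, 23, 29, 31, 37, 41, 43, 47]. For each, χ(p) = 1 if p ≡ 1 mod 4, χ(p) = −1 if p ≡ 3 mod 4. Taking (1 − χ(p)/p^4)^(-1) = p^4/(p^4 − χ(p)): (1 − (-1)/3^4)^(-1) · (1 − (1)/5^4)^(-1) · (1 − (-1)/7^4)^(-1) · (1 − (-1)/11^4)^(-1) · (1 − (1)/13^4)^(-1) · (1 − (1)/17^4)^(-1) · (1 − (-1)/19^4)^(-1) · (1 − (-1)/23^4)^(-1) · (1 − (1)/29^4)^(-1) · (1 − (-1)/31^4)^(-1) · (1 − (1)/37^4)^(-1) · (1 − (1)/41^4)^(-1) · (1 − (-1)/43^4)^(-1) · (1 − (-1)/47^4)^(-1) = 424022009220093808147330044599350686845258380222853/428762185161728930691534489551822091105495385374720.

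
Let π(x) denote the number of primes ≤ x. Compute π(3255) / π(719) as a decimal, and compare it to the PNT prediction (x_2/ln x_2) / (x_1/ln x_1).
π(3255)/π(719) = 459/128 ≈ 3.5859;  PNT prediction ≈ 3.6819.

π(719) = 128 and π(3255) = 459, so π(3255)/π(719) ≈ 3.5859. The PNT-predicted ratio is (3255/ln(3255)) / (719/ln(719)) ≈ 3.6819. The two agree to within a few percent, as expected.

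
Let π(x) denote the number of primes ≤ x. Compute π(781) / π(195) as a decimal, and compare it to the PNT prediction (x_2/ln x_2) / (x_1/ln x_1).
π(781)/π(195) = 137/44 ≈ 3.1136;  PNT prediction ≈ 3.1708.

π(195) = 44 and π(781) = 137, so π(781)/π(195) ≈ 3.1136. The PNT-predicted ratio is (781/ln(781)) / (195/ln(195)) ≈ 3.1708. The two agree to within a few percent, as expected.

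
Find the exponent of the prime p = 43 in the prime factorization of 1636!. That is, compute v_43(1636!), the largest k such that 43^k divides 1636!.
v_43(1636!) = 38

Legendre's formula: v_p(n!) = Σ_{k ≥ 1} ⌊n / p^k⌋. For p = 43, n = 1636, the terms are:
  ⌊1636/43^1⌋ = ⌊1636/43⌋ = 38
(the next term ⌊1636/43^2⌋ = 0, terminating the sum). Summing: v_43(1636!) = 38 = 38.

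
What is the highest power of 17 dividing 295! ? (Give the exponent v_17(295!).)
v_17(295!) = 18

Legendre's formula: v_p(n!) = Σ_{k ≥ 1} ⌊n / p^k⌋. For p = 17, n = 295, the terms are:
  ⌊295/17^1⌋ = ⌊295/17⌋ = 17
  ⌊295/17^2⌋ = ⌊295/289⌋ = 1
(the next term ⌊295/17^3⌋ = 0, terminating the sum). Summing: v_17(295!) = 17 + 1 = 18.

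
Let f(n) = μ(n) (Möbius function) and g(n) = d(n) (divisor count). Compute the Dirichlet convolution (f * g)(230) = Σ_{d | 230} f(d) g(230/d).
(μ * d)(230) = 1

Divisors of 230: [1, 2, 5, 10, 23, 46, 115, 230]. For each d | 230:
  d = 1: μ(1) · d(230/1) = 1 · 8 = 8
  d = 2: μ(2) · d(230/2) = -1 · 4 = -4
  d = 5: μ(5) · d(230/5) = -1 · 4 = -4
  d = 10: μ(10) · d(230/10) = 1 · 2 = 2
  d = 23: μ(23) · d(230/23) = -1 · 4 = -4
  d = 46: μ(46) · d(230/46) = 1 · 2 = 2
  d = 115: μ(115) · d(230/115) = 1 · 2 = 2
  d = 230: μ(230) · d(230/230) = -1 · 1 = -1
Summing: (μ * d)(230) = 8 + -4 + -4 + 2 + -4 + 2 + 2 + -1 = 1.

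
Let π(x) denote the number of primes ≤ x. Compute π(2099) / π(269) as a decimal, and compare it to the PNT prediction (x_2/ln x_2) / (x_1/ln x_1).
π(2099)/π(269) = 317/57 ≈ 5.5614;  PNT prediction ≈ 5.7072.

π(269) = 57 and π(2099) = 317, so π(2099)/π(269) ≈ 5.5614. The PNT-predicted ratio is (2099/ln(2099)) / (269/ln(269)) ≈ 5.7072. The two agree to within a few percent, as expected.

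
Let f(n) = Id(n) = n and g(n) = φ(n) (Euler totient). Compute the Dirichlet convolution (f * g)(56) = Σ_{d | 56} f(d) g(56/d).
(Id * φ)(56) = 260

Divisors of 56: [1, 2, 4, 7, 8, 14, 28, 56]. For each d | 56:
  d = 1: Id(1) · φ(56/1) = 1 · 24 = 24
  d = 2: Id(2) · φ(56/2) = 2 · 12 = 24
  d = 4: Id(4) · φ(56/4) = 4 · 6 = 24
  d = 7: Id(7) · φ(56/7) = 7 · 4 = 28
  d = 8: Id(8) · φ(56/8) = 8 · 6 = 48
  d = 14: Id(14) · φ(56/14) = 14 · 2 = 28
  d = 28: Id(28) · φ(56/28) = 28 · 1 = 28
  d = 56: Id(56) · φ(56/56) = 56 · 1 = 56
Summing: (Id * φ)(56) = 24 + 24 + 24 + 28 + 48 + 28 + 28 + 56 = 260.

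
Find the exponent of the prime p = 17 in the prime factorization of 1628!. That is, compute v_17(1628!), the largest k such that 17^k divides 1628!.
v_17(1628!) = 100

Legendre's formula: v_p(n!) = Σ_{k ≥ 1} ⌊n / p^k⌋. For p = 17, n = 1628, the terms are:
  ⌊1628/17^1⌋ = ⌊1628/17⌋ = 95
  ⌊1628/17^2⌋ = ⌊1628/289⌋ = 5
(the next term ⌊1628/17^3⌋ = 0, terminating the sum). Summing: v_17(1628!) = 95 + 5 = 100.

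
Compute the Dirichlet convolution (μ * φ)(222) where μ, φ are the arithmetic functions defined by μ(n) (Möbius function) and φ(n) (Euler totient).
(μ * φ)(222) = 0

Divisors of 222: [1, 2, 3, 6, 37, 74, 111, 222]. For each d | 222:
  d = 1: μ(1) · φ(222/1) = 1 · 72 = 72
  d = 2: μ(2) · φ(222/2) = -1 · 72 = -72
  d = 3: μ(3) · φ(222/3) = -1 · 36 = -36
  d = 6: μ(6) · φ(222/6) = 1 · 36 = 36
  d = 37: μ(37) · φ(222/37) = -1 · 2 = -2
  d = 74: μ(74) · φ(222/74) = 1 · 2 = 2
  d = 111: μ(111) · φ(222/111) = 1 · 1 = 1
  d = 222: μ(222) · φ(222/222) = -1 · 1 = -1
Summing: (μ * φ)(222) = 72 + -72 + -36 + 36 + -2 + 2 + 1 + -1 = 0.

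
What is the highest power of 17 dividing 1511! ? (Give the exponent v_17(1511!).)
v_17(1511!) = 93

Legendre's formula: v_p(n!) = Σ_{k ≥ 1} ⌊n / p^k⌋. For p = 17, n = 1511, the terms are:
  ⌊1511/17^1⌋ = ⌊1511/17⌋ = 88
  ⌊1511/17^2⌋ = ⌊1511/289⌋ = 5
(the next term ⌊1511/17^3⌋ = 0, terminating the sum). Summing: v_17(1511!) = 88 + 5 = 93.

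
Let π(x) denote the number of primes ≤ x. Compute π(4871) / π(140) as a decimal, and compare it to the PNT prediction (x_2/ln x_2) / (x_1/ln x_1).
π(4871)/π(140) = 652/34 ≈ 19.1765;  PNT prediction ≈ 20.2488.

π(140) = 34 and π(4871) = 652, so π(4871)/π(140) ≈ 19.1765. The PNT-predicted ratio is (4871/ln(4871)) / (140/ln(140)) ≈ 20.2488. The two agree to within a few percent, as expected.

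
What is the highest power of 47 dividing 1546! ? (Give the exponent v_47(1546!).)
v_47(1546!) = 32

Legendre's formula: v_p(n!) = Σ_{k ≥ 1} ⌊n / p^k⌋. For p = 47, n = 1546, the terms are:
  ⌊1546/47^1⌋ = ⌊1546/47⌋ = 32
(the next term ⌊1546/47^2⌋ = 0, terminating the sum). Summing: v_47(1546!) = 32 = 32.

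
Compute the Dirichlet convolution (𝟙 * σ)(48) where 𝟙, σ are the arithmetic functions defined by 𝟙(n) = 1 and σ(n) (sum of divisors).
(𝟙 * σ)(48) = 285

Divisors of 48: [1, 2, 3, 4, 6, 8, 12, 16, 24, 48]. For each d | 48:
  d = 1: 𝟙(1) · σ(48/1) = 1 · 124 = 124
  d = 2: 𝟙(2) · σ(48/2) = 1 · 60 = 60
  d = 3: 𝟙(3) · σ(48/3) = 1 · 31 = 31
  d = 4: 𝟙(4) · σ(48/4) = 1 · 28 = 28
  d = 6: 𝟙(6) · σ(48/6) = 1 · 15 = 15
  d = 8: 𝟙(8) · σ(48/8) = 1 · 12 = 12
  d = 12: 𝟙(12) · σ(48/12) = 1 · 7 = 7
  d = 16: 𝟙(16) · σ(48/16) = 1 · 4 = 4
  d = 24: 𝟙(24) · σ(48/24) = 1 · 3 = 3
  d = 48: 𝟙(48) · σ(48/48) = 1 · 1 = 1
Summing: (𝟙 * σ)(48) = 124 + 60 + 31 + 28 + 15 + 12 + 7 + 4 + 3 + 1 = 285.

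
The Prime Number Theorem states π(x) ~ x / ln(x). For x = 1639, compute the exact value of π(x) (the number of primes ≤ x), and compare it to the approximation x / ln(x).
π(1639) = 259;  x/ln(x) ≈ 221.43;  relative error ≈ 14.51%.

Directly count primes up to 1639: π(1639) = 259. The PNT approximation gives 1639/ln(1639) ≈ 1639/7.40184 ≈ 221.43. Relative error (π(x) − x/ln(x)) / π(x) ≈ 14.51%; the approximation is known to undercount slightly (Li(x) is a better estimate).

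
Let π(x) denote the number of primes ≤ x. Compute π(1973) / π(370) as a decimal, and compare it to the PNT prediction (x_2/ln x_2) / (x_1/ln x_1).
π(1973)/π(370) = 298/73 ≈ 4.0822;  PNT prediction ≈ 4.1561.

π(370) = 73 and π(1973) = 298, so π(1973)/π(370) ≈ 4.0822. The PNT-predicted ratio is (1973/ln(1973)) / (370/ln(370)) ≈ 4.1561. The two agree to within a few percent, as expected.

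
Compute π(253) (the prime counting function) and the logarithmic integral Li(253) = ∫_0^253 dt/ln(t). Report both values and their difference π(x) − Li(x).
π(253) = 54;  Li(253) ≈ 59.97;  π(x) − Li(x) ≈ -5.97.

Direct count of primes ≤ 253 gives π(253) = 54. Numerical evaluation of the logarithmic integral gives Li(253) ≈ 59.97. The difference π(x) − Li(x) ≈ -5.97 is typically negative for small/moderate x (Li(x) overestimates), though Littlewood's theorem shows this sign changes infinitely often.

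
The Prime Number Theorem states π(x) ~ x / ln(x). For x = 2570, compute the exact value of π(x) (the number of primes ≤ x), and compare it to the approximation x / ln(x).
π(2570) = 375;  x/ln(x) ≈ 327.32;  relative error ≈ 12.71%.

Directly count primes up to 2570: π(2570) = 375. The PNT approximation gives 2570/ln(2570) ≈ 2570/7.85166 ≈ 327.32. Relative error (π(x) − x/ln(x)) / π(x) ≈ 12.71%; the approximation is known to undercount slightly (Li(x) is a better estimate).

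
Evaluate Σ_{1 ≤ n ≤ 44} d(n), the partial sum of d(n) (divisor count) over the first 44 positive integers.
Σ_{n ≤ 44} d(n) = 176

Compute d(n) for each 1 ≤ n ≤ 44: d(1) = 1, d(2) = 2, d(3) = 2, d(4) = 3, d(5) = 2, d(6) = 4, d(7) = 2, d(8) = 4, d(9) = 3, d(10) = 4, d(11) = 2, d(12) = 6, d(13) = 2, d(14) = 4, d(15) = 4, d(16) = 5, d(17) = 2, d(18) = 6, d(19) = 2, d(20) = 6, d(21) = 4, d(22) = 4, d(23) = 2, d(24) = 8, d(25) = 3, d(26) = 4, d(27) = 4, d(28) = 6, d(29) = 2, d(30) = 8, d(31) = 2, d(32) = 6, d(33) = 4, d(34) = 4, d(35) = 4, d(36) = 9, d(37) = 2, d(38) = 4, d(39) = 4, d(40) = 8, d(41) = 2, d(42) = 8, d(43) = 2, d(44) = 6. Summing all 44 values: 176. (Dirichlet's divisor formula: Σ_{n ≤ x} d(n) = x ln(x) + (2γ − 1) x + O(√x). For x = 44, the asymptotic estimate is ≈ 173.30.)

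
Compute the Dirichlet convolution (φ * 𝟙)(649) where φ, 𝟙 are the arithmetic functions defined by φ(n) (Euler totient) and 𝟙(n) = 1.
(φ * 𝟙)(649) = 649

Divisors of 649: [1, 11, 59, 649]. For each d | 649:
  d = 1: φ(1) · 𝟙(649/1) = 1 · 1 = 1
  d = 11: φ(11) · 𝟙(649/11) = 10 · 1 = 10
  d = 59: φ(59) · 𝟙(649/59) = 58 · 1 = 58
  d = 649: φ(649) · 𝟙(649/649) = 580 · 1 = 580
Summing: (φ * 𝟙)(649) = 1 + 10 + 58 + 580 = 649.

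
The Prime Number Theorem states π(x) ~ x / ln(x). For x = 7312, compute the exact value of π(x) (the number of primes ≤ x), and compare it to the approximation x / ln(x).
π(7312) = 932;  x/ln(x) ≈ 821.82;  relative error ≈ 11.82%.

Directly count primes up to 7312: π(7312) = 932. The PNT approximation gives 7312/ln(7312) ≈ 7312/8.89727 ≈ 821.82. Relative error (π(x) − x/ln(x)) / π(x) ≈ 11.82%; the approximation is known to undercount slightly (Li(x) is a better estimate).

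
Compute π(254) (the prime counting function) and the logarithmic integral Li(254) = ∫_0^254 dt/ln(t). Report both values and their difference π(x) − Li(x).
π(254) = 54;  Li(254) ≈ 60.15;  π(x) − Li(x) ≈ -6.15.

Direct count of primes ≤ 254 gives π(254) = 54. Numerical evaluation of the logarithmic integral gives Li(254) ≈ 60.15. The difference π(x) − Li(x) ≈ -6.15 is typically negative for small/moderate x (Li(x) overestimates), though Littlewood's theorem shows this sign changes infinitely often.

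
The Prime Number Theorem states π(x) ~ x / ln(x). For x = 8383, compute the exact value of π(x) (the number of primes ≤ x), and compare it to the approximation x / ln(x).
π(8383) = 1049;  x/ln(x) ≈ 927.94;  relative error ≈ 11.54%.

Directly count primes up to 8383: π(8383) = 1049. The PNT approximation gives 8383/ln(8383) ≈ 8383/9.03396 ≈ 927.94. Relative error (π(x) − x/ln(x)) / π(x) ≈ 11.54%; the approximation is known to undercount slightly (Li(x) is a better estimate).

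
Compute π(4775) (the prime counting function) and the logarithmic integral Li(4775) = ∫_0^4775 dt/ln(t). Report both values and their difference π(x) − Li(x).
π(4775) = 641;  Li(4775) ≈ 657.79;  π(x) − Li(x) ≈ -16.79.

Direct count of primes ≤ 4775 gives π(4775) = 641. Numerical evaluation of the logarithmic integral gives Li(4775) ≈ 657.79. The difference π(x) − Li(x) ≈ -16.79 is typically negative for small/moderate x (Li(x) overestimates), though Littlewood's theorem shows this sign changes infinitely often.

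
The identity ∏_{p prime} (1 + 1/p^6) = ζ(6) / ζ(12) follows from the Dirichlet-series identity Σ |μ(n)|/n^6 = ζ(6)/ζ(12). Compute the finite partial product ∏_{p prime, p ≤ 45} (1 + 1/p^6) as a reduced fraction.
∏ = 1359712698137872510059489328104656331148295030771712937358491632747920000/1336862024495300077504819810119357413472366273194284637902602168232026717

The primes p ≤ 45 are [2, 3, 5, 7, 11, 13, 17, 19, 23, 29, 31, 37, 41, 43]. For each, (1 + 1/p^6) = (p^6 + 1)/p^6. Multiplying these fractions over p ∈ [2, 3, 5, 7, 11, 13, 17, 19, 23, 29, 31, 37, 41, 43] gives 1359712698137872510059489328104656331148295030771712937358491632747920000/1336862024495300077504819810119357413472366273194284637902602168232026717. (In the limit P → ∞ this tends to ζ(6)/ζ(12).)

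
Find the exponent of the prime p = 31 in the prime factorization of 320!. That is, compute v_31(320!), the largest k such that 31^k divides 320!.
v_31(320!) = 10

Legendre's formula: v_p(n!) = Σ_{k ≥ 1} ⌊n / p^k⌋. For p = 31, n = 320, the terms are:
  ⌊320/31^1⌋ = ⌊320/31⌋ = 10
(the next term ⌊320/31^2⌋ = 0, terminating the sum). Summing: v_31(320!) = 10 = 10.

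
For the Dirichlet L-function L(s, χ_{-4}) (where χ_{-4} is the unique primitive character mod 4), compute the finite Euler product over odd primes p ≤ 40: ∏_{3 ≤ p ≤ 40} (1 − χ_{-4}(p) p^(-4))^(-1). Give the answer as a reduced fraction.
∏ = 36907491853859640421662745584761054387/37320078298954450639637508295357366272

The odd primes p ≤ 40 are [3, 5, 7, 11, 13, 17, 19, 23, 29, 31, 37]. For each, χ(p) = 1 if p ≡ 1 mod 4, χ(p) = −1 if p ≡ 3 mod 4. Taking (1 − χ(p)/p^4)^(-1) = p^4/(p^4 − χ(p)): (1 − (-1)/3^4)^(-1) · (1 − (1)/5^4)^(-1) · (1 − (-1)/7^4)^(-1) · (1 − (-1)/11^4)^(-1) · (1 − (1)/13^4)^(-1) · (1 − (1)/17^4)^(-1) · (1 − (-1)/19^4)^(-1) · (1 − (-1)/23^4)^(-1) · (1 − (1)/29^4)^(-1) · (1 − (-1)/31^4)^(-1) · (1 − (1)/37^4)^(-1) = 36907491853859640421662745584761054387/37320078298954450639637508295357366272.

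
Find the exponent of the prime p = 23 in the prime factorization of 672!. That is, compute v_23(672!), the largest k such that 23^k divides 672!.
v_23(672!) = 30

Legendre's formula: v_p(n!) = Σ_{k ≥ 1} ⌊n / p^k⌋. For p = 23, n = 672, the terms are:
  ⌊672/23^1⌋ = ⌊672/23⌋ = 29
  ⌊672/23^2⌋ = ⌊672/529⌋ = 1
(the next term ⌊672/23^3⌋ = 0, terminating the sum). Summing: v_23(672!) = 29 + 1 = 30.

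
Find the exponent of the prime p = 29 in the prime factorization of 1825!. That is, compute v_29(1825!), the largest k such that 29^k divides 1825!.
v_29(1825!) = 64

Legendre's formula: v_p(n!) = Σ_{k ≥ 1} ⌊n / p^k⌋. For p = 29, n = 1825, the terms are:
  ⌊1825/29^1⌋ = ⌊1825/29⌋ = 62
  ⌊1825/29^2⌋ = ⌊1825/841⌋ = 2
(the next term ⌊1825/29^3⌋ = 0, terminating the sum). Summing: v_29(1825!) = 62 + 2 = 64.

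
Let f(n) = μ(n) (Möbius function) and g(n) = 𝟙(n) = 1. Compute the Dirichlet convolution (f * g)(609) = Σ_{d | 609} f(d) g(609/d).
(μ * 𝟙)(609) = 0

Divisors of 609: [1, 3, 7, 21, 29, 87, 203, 609]. For each d | 609:
  d = 1: μ(1) · 𝟙(609/1) = 1 · 1 = 1
  d = 3: μ(3) · 𝟙(609/3) = -1 · 1 = -1
  d = 7: μ(7) · 𝟙(609/7) = -1 · 1 = -1
  d = 21: μ(21) · 𝟙(609/21) = 1 · 1 = 1
  d = 29: μ(29) · 𝟙(609/29) = -1 · 1 = -1
  d = 87: μ(87) · 𝟙(609/87) = 1 · 1 = 1
  d = 203: μ(203) · 𝟙(609/203) = 1 · 1 = 1
  d = 609: μ(609) · 𝟙(609/609) = -1 · 1 = -1
Summing: (μ * 𝟙)(609) = 1 + -1 + -1 + 1 + -1 + 1 + 1 + -1 = 0.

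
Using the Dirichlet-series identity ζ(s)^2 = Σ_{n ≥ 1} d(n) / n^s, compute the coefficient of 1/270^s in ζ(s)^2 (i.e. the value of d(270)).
d(270) = 16

ζ(s)^2 = (Σ 1/m^s)(Σ 1/k^s). The coefficient of 1/n^s in the product is the number of ordered pairs (m, k) with mk = n, which equals d(n). For n = 270, divisors are [1, 2, 3, 5, 6, 9, 10, 15, 18, 27, 30, 45, 54, 90, 135, 270], so d(270) = 16.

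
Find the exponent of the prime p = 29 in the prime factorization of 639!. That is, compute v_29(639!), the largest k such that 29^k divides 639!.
v_29(639!) = 22

Legendre's formula: v_p(n!) = Σ_{k ≥ 1} ⌊n / p^k⌋. For p = 29, n = 639, the terms are:
  ⌊639/29^1⌋ = ⌊639/29⌋ = 22
(the next term ⌊639/29^2⌋ = 0, terminating the sum). Summing: v_29(639!) = 22 = 22.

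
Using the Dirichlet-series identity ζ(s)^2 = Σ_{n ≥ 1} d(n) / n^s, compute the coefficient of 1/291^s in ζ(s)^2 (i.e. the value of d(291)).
d(291) = 4

ζ(s)^2 = (Σ 1/m^s)(Σ 1/k^s). The coefficient of 1/n^s in the product is the number of ordered pairs (m, k) with mk = n, which equals d(n). For n = 291, divisors are [1, 3, 97, 291], so d(291) = 4.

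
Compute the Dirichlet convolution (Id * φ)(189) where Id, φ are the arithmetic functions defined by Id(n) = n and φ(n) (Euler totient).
(Id * φ)(189) = 1053

Divisors of 189: [1, 3, 7, 9, 21, 27, 63, 189]. For each d | 189:
  d = 1: Id(1) · φ(189/1) = 1 · 108 = 108
  d = 3: Id(3) · φ(189/3) = 3 · 36 = 108
  d = 7: Id(7) · φ(189/7) = 7 · 18 = 126
  d = 9: Id(9) · φ(189/9) = 9 · 12 = 108
  d = 21: Id(21) · φ(189/21) = 21 · 6 = 126
  d = 27: Id(27) · φ(189/27) = 27 · 6 = 162
  d = 63: Id(63) · φ(189/63) = 63 · 2 = 126
  d = 189: Id(189) · φ(189/189) = 189 · 1 = 189
Summing: (Id * φ)(189) = 108 + 108 + 126 + 108 + 126 + 162 + 126 + 189 = 1053.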